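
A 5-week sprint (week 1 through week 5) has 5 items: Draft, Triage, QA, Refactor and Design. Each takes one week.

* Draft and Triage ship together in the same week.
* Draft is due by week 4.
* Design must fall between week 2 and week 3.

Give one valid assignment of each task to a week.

Draft in week 1, Triage in week 1, Refactor in week 1, Design in week 2, QA in week 1

Checking: Draft = Triage = week 1; Draft=week 1 in [week 1,week 4]; Design=week 2 in [week 2,week 3].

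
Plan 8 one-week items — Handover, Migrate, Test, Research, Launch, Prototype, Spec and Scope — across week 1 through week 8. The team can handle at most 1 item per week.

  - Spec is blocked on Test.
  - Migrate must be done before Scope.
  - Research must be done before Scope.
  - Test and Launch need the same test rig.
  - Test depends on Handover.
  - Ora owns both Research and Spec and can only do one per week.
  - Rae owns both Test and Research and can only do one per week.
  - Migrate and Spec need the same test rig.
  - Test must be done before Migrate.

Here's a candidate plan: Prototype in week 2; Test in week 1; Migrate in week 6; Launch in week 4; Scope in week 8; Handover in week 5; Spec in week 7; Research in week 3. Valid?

The team can handle at most 1 item per week — holds.
Test and Launch need the same test rig — holds.
Migrate and Spec need the same test rig — holds.
Test must be done before Migrate — holds.
Test depends on Handover — violated.
Migrate must be done before Scope — holds.
Research must be done before Scope — holds.
Spec is blocked on Test — holds.
Rae owns both Test and Research and can only do one per week — holds.
Ora owns both Research and Spec and can only do one per week — holds.

No. Test depends on Handover is not satisfied.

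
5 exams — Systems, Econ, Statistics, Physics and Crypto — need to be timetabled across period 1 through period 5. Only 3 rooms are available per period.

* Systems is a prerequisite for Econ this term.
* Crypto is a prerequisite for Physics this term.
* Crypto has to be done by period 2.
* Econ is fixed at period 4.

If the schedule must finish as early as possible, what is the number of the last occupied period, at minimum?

The precedence chain requires at least 2 distinct periods.
With at most 3 per period and 5 exams, at least 2 periods are needed.
Econ can't be placed before period 4, so the schedule must run through at least period 4.
4 works (last occupied period: period 4): for example Physics in period 2, Econ in period 4, Statistics in period 1, Systems in period 1, Crypto in period 1.

period 4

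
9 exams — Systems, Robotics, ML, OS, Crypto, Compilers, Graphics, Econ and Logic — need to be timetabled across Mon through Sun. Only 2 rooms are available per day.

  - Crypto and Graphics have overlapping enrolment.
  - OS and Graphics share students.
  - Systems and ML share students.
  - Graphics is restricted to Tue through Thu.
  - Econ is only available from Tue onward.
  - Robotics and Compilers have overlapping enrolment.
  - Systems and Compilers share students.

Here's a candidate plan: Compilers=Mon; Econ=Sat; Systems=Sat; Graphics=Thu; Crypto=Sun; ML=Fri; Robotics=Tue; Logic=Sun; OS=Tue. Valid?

OS and Graphics share students — holds.
Crypto and Graphics have overlapping enrolment — holds.
Only 2 rooms are available per day — holds.
Econ is only available from Tue onward — holds.
Systems and Compilers share students — holds.
Robotics and Compilers have overlapping enrolment — holds.
Systems and ML share students — holds.
Graphics is restricted to Tue through Thu — holds.

Yes, all constraints hold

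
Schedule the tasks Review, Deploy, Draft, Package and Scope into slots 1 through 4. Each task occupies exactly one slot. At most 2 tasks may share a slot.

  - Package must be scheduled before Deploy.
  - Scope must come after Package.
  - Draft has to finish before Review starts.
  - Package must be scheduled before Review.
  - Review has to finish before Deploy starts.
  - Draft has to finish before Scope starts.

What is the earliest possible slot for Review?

Precedence pushes Review to at least 2; downstream work caps Review at 3.
Review at 2 is achievable: Deploy in 3, Package in 1, Draft in 1, Scope in 2, Review in 2.

2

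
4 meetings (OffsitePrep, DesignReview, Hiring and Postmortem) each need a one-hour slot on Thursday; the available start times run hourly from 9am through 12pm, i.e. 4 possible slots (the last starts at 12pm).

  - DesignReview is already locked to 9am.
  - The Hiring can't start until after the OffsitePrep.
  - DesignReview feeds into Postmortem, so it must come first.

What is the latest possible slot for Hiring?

12pm

Precedence pushes Hiring to at least 10am.
Hiring at 12pm is achievable: Postmortem -> 10am, OffsitePrep -> 9am, Hiring -> 12pm, DesignReview -> 9am.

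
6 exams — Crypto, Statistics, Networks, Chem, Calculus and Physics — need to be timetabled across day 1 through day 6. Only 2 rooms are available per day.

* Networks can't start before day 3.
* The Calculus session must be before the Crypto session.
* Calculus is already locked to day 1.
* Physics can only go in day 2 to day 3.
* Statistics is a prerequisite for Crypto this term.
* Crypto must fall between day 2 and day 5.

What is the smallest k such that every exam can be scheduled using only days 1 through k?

The precedence chain requires at least 2 distinct days.
With at most 2 per day and 6 exams, at least 3 days are needed.
Networks can't be placed before day 3, so the schedule must run through at least day 3.
3 works (last occupied day: day 3): for example Calculus in day 1, Chem in day 3, Crypto in day 2, Networks in day 3, Statistics in day 1, Physics in day 2.

3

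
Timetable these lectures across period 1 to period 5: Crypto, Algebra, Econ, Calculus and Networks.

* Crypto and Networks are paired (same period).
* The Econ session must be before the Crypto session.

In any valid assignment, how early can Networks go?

Networks must be in the same period as Crypto, which can't be before period 2, so Networks is at least period 2.
Networks at period 2 is achievable: Networks=period 2, Crypto=period 2, Econ=period 1, Calculus=period 1, Algebra=period 1.

period 2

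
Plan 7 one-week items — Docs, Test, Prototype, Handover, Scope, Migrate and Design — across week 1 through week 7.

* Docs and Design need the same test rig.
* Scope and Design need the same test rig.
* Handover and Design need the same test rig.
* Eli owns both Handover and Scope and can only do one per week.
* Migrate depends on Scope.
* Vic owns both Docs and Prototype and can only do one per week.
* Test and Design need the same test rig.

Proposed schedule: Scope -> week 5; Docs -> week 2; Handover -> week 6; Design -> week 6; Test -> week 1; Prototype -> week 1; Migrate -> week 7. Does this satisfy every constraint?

Test and Design need the same test rig — holds.
Vic owns both Docs and Prototype and can only do one per week — holds.
Scope and Design need the same test rig — holds.
Docs and Design need the same test rig — holds.
Eli owns both Handover and Scope and can only do one per week — holds.
Migrate depends on Scope — holds.
Handover and Design need the same test rig — violated.

No — it violates: Handover and Design need the same test rig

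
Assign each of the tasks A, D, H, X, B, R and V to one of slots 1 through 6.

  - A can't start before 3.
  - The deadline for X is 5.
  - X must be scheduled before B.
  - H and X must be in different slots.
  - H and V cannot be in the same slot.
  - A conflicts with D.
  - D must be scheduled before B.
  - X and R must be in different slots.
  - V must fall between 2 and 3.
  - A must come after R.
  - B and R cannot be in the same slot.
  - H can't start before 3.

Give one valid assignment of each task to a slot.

V=2; X=1; R=2; H=3; D=1; B=3; A=3

Checking: R(2) before A(3); D(1) before B(3); X(1) before B(3); H(3) != V(2); B(3) != R(2); X(1) != R(2); A(3) != D(1); H(3) != X(1); V=2 in [2,3]; A=3 in [3,6]; H=3 in [3,6]; X=1 in [1,5].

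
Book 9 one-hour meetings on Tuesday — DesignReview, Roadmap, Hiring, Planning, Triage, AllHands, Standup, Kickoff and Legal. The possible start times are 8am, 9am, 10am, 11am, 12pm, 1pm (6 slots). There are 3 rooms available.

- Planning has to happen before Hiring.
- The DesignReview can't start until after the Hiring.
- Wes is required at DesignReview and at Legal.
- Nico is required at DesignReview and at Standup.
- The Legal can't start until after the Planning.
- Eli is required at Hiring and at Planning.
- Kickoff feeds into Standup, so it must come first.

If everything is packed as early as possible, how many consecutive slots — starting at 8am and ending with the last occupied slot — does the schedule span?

The precedence chain requires at least 3 distinct slots.
With at most 3 per slot and 9 meetings, at least 3 slots are needed.
3 works (last occupied slot: 10am): for example Standup in 9am; DesignReview in 10am; Planning in 8am; Triage in 10am; Kickoff in 8am; Roadmap in 8am; Hiring in 9am; AllHands in 10am; Legal in 9am.

3 slots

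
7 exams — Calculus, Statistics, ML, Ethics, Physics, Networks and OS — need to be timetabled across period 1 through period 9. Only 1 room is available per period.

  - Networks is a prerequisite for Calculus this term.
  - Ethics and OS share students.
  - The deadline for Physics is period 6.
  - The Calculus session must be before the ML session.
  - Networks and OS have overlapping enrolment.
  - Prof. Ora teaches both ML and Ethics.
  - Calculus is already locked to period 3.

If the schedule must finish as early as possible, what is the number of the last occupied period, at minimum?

The precedence chain requires at least 3 distinct periods.
With at most 1 per period and 7 exams, at least 7 periods are needed.
Propagating the time windows through the other constraints, ML can't land before period 4, so the schedule must run through at least period 4.
7 works (last occupied period: period 7): for example Calculus in period 3; Networks in period 2; Ethics in period 6; Physics in period 1; Statistics in period 5; OS in period 7; ML in period 4.

7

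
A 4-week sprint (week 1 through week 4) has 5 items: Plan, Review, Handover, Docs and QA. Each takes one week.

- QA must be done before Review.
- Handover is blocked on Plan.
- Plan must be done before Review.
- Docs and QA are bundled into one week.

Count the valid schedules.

Splitting on Plan: it can be week 1 (18), week 2 (10), week 3 (3). Listing each branch's schedules as (Review, Handover, Docs, QA) by week number:
Plan=week 1: (2,2,1,1) (2,3,1,1) (2,4,1,1) (3,2,1,1) (3,2,2,2) (3,3,1,1) (3,3,2,2) (3,4,1,1) (3,4,2,2) (4,2,1,1) (4,2,2,2) (4,2,3,3) (4,3,1,1) (4,3,2,2) (4,3,3,3) (4,4,1,1) (4,4,2,2) (4,4,3,3) — 18.
Plan=week 2: (3,3,1,1) (3,3,2,2) (3,4,1,1) (3,4,2,2) (4,3,1,1) (4,3,2,2) (4,3,3,3) (4,4,1,1) (4,4,2,2) (4,4,3,3) — 10.
Plan=week 3: (4,4,1,1) (4,4,2,2) (4,4,3,3) — 3.
Summing: 18 + 10 + 3 = 31.

31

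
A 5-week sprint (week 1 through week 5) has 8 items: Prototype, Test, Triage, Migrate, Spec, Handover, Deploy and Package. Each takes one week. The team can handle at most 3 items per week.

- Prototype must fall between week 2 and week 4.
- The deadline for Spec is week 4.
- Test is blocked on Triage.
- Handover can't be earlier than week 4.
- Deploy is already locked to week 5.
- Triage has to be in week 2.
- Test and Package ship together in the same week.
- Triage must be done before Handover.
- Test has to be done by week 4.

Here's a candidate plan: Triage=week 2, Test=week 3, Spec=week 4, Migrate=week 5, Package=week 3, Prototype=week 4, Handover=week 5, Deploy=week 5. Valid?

Test is blocked on Triage — holds.
Test and Package ship together in the same week — holds.
Test has to be done by week 4 — holds.
Triage has to be in week 2 — holds.
The team can handle at most 3 items per week — holds.
Deploy is already locked to week 5 — holds.
Prototype must fall between week 2 and week 4 — holds.
Handover can't be earlier than week 4 — holds.
Triage must be done before Handover — holds.
The deadline for Spec is week 4 — holds.

Yes, all constraints hold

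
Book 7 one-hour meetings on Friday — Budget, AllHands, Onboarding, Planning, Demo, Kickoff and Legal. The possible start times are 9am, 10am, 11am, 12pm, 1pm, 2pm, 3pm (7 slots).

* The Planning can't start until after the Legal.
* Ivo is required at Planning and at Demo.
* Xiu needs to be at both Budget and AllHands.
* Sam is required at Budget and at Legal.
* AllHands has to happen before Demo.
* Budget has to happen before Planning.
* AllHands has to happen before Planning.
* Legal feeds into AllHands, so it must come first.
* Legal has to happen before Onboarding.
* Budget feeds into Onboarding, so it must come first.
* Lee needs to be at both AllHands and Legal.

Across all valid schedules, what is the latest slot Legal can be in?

Downstream work caps Legal at 1pm.
Legal at 12pm is achievable: AllHands -> 1pm; Budget -> 9am; Legal -> 12pm; Kickoff -> 9am; Onboarding -> 1pm; Demo -> 3pm; Planning -> 2pm.
Nothing later works — the conflict constraints rule out every slot after 12pm.

12pm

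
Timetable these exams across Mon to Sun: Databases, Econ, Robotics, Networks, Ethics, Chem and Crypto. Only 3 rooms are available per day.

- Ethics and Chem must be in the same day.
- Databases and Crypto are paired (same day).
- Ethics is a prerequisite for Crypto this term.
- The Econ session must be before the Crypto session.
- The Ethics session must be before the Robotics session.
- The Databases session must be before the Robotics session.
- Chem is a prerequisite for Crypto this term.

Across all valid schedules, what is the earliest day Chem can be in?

Downstream work caps Chem at Fri.
Chem at Mon is achievable: Ethics=Mon, Databases=Tue, Econ=Mon, Crypto=Tue, Robotics=Wed, Chem=Mon, Networks=Tue.

Mon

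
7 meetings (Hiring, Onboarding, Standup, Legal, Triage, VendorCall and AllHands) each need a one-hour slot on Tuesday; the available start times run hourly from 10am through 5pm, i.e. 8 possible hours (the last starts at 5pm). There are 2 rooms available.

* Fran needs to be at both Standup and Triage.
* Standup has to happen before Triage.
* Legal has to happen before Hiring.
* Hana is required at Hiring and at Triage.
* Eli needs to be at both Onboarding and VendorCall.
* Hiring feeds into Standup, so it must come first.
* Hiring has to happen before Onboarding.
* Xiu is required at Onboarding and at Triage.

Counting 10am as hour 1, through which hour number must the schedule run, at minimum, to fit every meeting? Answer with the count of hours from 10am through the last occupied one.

4 hours

The precedence chain requires at least 4 distinct hours.
With at most 2 per hour and 7 meetings, at least 4 hours are needed.
4 works (last occupied hour: 1pm): for example Triage=1pm, Hiring=11am, AllHands=11am, VendorCall=10am, Standup=12pm, Onboarding=12pm, Legal=10am.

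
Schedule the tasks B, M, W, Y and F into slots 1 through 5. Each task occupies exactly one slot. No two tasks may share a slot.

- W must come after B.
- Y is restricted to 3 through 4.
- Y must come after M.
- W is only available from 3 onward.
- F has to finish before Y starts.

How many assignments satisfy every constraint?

Splitting on B: it can be 1 (2), 2 (2), 3 (2), 4 (2). Listing each branch's schedules as (M, W, Y, F):
B=1: (2,5,4,3) (3,5,4,2) — 2.
B=2: (1,5,4,3) (3,5,4,1) — 2.
B=3: (1,5,4,2) (2,5,4,1) — 2.
B=4: (1,5,3,2) (2,5,3,1) — 2.
Summing: 2 + 2 + 2 + 2 = 8.

8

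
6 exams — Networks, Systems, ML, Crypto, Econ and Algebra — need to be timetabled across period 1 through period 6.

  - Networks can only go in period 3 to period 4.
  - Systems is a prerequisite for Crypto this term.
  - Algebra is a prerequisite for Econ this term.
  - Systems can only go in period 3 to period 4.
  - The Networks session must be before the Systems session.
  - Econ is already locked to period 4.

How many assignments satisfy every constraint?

36

Splitting on Crypto: it can be period 5 (18), period 6 (18). Listing each branch's schedules as (Networks, Systems, ML, Econ, Algebra) by period number:
Crypto=period 5: (3,4,1,4,1) (3,4,1,4,2) (3,4,1,4,3) (3,4,2,4,1) (3,4,2,4,2) (3,4,2,4,3) (3,4,3,4,1) (3,4,3,4,2) (3,4,3,4,3) (3,4,4,4,1) (3,4,4,4,2) (3,4,4,4,3) (3,4,5,4,1) (3,4,5,4,2) (3,4,5,4,3) (3,4,6,4,1) (3,4,6,4,2) (3,4,6,4,3) — 18.
Crypto=period 6: (3,4,1,4,1) (3,4,1,4,2) (3,4,1,4,3) (3,4,2,4,1) (3,4,2,4,2) (3,4,2,4,3) (3,4,3,4,1) (3,4,3,4,2) (3,4,3,4,3) (3,4,4,4,1) (3,4,4,4,2) (3,4,4,4,3) (3,4,5,4,1) (3,4,5,4,2) (3,4,5,4,3) (3,4,6,4,1) (3,4,6,4,2) (3,4,6,4,3) — 18.
Summing: 18 + 18 = 36.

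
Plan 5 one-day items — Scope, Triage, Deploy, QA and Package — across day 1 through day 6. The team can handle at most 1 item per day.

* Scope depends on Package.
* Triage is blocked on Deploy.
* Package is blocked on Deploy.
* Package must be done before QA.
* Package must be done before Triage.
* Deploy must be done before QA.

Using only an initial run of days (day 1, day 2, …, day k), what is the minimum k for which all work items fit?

5 days

The precedence chain requires at least 3 distinct days.
With at most 1 per day and 5 work items, at least 5 days are needed.
5 works (last occupied day: day 5): for example Triage in day 3, Deploy in day 1, Scope in day 5, QA in day 4, Package in day 2.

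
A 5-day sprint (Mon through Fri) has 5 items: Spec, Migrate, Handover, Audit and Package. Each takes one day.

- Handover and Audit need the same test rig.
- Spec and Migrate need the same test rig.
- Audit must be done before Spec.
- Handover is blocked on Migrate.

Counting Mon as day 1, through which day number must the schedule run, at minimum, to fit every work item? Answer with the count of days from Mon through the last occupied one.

The precedence chain requires at least 2 distinct days.
2 works (last occupied day: Tue): for example Package in Mon, Migrate in Mon, Spec in Tue, Audit in Mon, Handover in Tue.

2 days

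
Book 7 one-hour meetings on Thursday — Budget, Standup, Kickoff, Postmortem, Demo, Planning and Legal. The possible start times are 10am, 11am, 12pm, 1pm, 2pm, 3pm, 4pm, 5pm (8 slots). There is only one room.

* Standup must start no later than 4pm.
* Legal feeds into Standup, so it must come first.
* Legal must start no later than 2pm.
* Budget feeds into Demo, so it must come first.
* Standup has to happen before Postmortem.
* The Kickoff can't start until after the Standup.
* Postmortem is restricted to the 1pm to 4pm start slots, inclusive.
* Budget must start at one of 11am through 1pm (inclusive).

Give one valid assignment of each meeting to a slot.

Kickoff in 2pm; Legal in 10am; Planning in 4pm; Budget in 11am; Postmortem in 1pm; Standup in 12pm; Demo in 3pm

Checking: Legal(10am) before Standup(12pm); Budget(11am) before Demo(3pm); Standup(12pm) before Kickoff(2pm); Standup(12pm) before Postmortem(1pm); Legal=10am in [10am,2pm]; Standup=12pm in [10am,4pm]; Budget=11am in [11am,1pm]; Postmortem=1pm in [1pm,4pm]; max 1 per slot (cap 1).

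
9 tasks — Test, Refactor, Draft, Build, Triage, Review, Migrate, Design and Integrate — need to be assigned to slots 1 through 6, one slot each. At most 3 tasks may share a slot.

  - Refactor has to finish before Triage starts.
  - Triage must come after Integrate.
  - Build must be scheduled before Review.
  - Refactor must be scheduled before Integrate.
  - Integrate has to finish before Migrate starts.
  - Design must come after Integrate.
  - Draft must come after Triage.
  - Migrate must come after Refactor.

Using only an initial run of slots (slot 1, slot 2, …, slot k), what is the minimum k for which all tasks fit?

4

The precedence chain requires at least 4 distinct slots.
With at most 3 per slot and 9 tasks, at least 3 slots are needed.
4 works (last occupied slot: 4): for example Triage -> 3, Migrate -> 3, Integrate -> 2, Draft -> 4, Refactor -> 1, Build -> 1, Design -> 3, Review -> 2, Test -> 1.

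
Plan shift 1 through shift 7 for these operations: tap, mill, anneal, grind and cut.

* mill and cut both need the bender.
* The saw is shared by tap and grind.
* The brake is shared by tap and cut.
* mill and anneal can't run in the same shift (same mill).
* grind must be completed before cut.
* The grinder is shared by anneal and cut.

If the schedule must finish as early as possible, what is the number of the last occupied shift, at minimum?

The precedence chain requires at least 2 distinct shifts.
Could 2 shifts be enough, i.e. nothing placed later than shift 2? No: cut must come after grind (at shift 1 or later) → {shift 2}; grind must come before cut (at shift 2 or earlier) → {shift 1}; tap can't share with cut (shift 2) → {shift 1}; grind can't share with tap (shift 1) → nothing is left.
So 2 shifts is not enough.
3 works (last occupied shift: shift 3): for example tap -> shift 3; mill -> shift 1; grind -> shift 1; cut -> shift 2; anneal -> shift 3.

3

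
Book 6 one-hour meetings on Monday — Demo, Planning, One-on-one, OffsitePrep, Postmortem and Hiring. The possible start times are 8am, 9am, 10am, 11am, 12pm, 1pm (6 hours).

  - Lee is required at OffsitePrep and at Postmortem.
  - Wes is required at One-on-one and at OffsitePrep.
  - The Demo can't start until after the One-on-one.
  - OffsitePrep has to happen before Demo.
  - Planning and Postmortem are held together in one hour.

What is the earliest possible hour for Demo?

Precedence pushes Demo to at least 9am.
Demo at 10am is achievable: OffsitePrep=9am; Planning=8am; One-on-one=8am; Postmortem=8am; Hiring=8am; Demo=10am.
Nothing earlier works — the conflict constraints rule out every hour before 10am.

10am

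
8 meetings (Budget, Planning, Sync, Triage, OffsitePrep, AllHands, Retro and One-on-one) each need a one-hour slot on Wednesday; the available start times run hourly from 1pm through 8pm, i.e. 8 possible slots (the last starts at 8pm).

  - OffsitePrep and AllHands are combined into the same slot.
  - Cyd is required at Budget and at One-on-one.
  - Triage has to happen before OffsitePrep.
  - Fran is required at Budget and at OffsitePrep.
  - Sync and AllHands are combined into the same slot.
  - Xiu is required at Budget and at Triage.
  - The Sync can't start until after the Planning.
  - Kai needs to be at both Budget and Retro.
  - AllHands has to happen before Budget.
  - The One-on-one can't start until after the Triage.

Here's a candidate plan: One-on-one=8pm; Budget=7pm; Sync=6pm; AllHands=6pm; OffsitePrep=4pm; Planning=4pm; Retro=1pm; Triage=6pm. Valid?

Invalid. Triage has to happen before OffsitePrep.

Sync and AllHands are combined into the same slot — holds.
Fran is required at Budget and at OffsitePrep — holds.
Cyd is required at Budget and at One-on-one — holds.
OffsitePrep and AllHands are combined into the same slot — violated.
AllHands has to happen before Budget — holds.
Xiu is required at Budget and at Triage — holds.
Triage has to happen before OffsitePrep — violated.
The One-on-one can't start until after the Triage — holds.
Kai needs to be at both Budget and Retro — holds.
The Sync can't start until after the Planning — holds.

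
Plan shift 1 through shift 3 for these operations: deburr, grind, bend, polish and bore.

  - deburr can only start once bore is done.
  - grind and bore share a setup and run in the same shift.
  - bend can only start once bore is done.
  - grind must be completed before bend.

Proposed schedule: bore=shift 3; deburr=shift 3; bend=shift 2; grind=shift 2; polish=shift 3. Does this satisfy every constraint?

bend can only start once bore is done — violated.
grind must be completed before bend — violated.
deburr can only start once bore is done — violated.
grind and bore share a setup and run in the same shift — violated.

No — it violates: bend can only start once bore is done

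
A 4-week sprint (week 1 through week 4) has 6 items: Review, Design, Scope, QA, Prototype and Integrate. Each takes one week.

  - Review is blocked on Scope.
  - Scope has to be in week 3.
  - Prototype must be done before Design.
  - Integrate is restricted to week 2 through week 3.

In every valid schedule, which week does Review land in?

Precedence pushes Review to at least week 4.
So Review is pinned to week 4.

week 4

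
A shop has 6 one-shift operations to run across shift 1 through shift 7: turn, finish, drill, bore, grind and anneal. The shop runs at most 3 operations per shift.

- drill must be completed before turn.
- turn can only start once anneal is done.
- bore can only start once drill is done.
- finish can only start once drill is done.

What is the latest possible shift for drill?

Downstream work caps drill at shift 6.
drill at shift 6 is achievable: grind in shift 1, turn in shift 7, finish in shift 7, bore in shift 7, anneal in shift 1, drill in shift 6.

shift 6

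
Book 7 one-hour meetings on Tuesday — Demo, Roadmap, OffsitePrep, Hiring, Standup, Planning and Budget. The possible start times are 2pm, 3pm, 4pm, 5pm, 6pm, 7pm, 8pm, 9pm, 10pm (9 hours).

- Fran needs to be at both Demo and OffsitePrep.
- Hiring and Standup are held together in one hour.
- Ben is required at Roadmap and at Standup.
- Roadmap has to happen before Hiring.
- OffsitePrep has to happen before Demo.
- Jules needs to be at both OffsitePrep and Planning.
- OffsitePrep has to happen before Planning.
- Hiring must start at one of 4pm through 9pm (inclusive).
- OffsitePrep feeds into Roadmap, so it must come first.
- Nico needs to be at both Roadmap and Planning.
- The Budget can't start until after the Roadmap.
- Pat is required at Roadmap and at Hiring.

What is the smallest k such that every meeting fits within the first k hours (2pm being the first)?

3

The precedence chain requires at least 3 distinct hours.
3 works (last occupied hour: 4pm): for example Hiring=4pm, Roadmap=3pm, Planning=4pm, Demo=3pm, Standup=4pm, Budget=4pm, OffsitePrep=2pm.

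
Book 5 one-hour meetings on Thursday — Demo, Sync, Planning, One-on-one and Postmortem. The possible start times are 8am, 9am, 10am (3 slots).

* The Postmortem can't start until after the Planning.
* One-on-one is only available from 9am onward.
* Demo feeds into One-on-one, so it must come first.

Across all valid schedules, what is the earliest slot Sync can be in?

Sync at 8am is achievable: One-on-one -> 9am, Planning -> 8am, Postmortem -> 9am, Demo -> 8am, Sync -> 8am.

8am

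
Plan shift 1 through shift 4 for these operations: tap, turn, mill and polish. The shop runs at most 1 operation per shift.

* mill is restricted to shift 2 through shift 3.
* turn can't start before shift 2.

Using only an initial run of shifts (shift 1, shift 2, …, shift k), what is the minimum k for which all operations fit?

With at most 1 per shift and 4 operations, at least 4 shifts are needed.
turn can't be placed before shift 2, so the schedule must run through at least shift 2.
4 works (last occupied shift: shift 4): for example turn in shift 3; tap in shift 1; mill in shift 2; polish in shift 4.

4 shifts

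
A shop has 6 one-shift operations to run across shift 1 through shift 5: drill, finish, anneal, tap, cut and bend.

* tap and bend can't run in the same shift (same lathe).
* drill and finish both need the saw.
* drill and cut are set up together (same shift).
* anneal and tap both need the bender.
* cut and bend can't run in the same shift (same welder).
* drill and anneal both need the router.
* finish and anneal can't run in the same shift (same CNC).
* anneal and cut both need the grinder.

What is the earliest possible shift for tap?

shift 1

tap at shift 1 is achievable: finish in shift 2, cut in shift 1, anneal in shift 3, tap in shift 1, drill in shift 1, bend in shift 2.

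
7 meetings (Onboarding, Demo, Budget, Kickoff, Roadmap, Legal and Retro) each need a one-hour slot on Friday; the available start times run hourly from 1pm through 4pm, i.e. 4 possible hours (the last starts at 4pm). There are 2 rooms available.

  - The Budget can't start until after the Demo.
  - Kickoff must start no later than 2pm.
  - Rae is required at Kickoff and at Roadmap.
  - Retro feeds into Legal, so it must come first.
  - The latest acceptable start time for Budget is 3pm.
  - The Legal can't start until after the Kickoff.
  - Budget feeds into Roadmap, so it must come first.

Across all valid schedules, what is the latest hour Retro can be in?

3pm

Downstream work caps Retro at 3pm.
Retro at 3pm is achievable: Demo in 1pm, Roadmap in 3pm, Budget in 2pm, Legal in 4pm, Retro in 3pm, Kickoff in 1pm, Onboarding in 2pm.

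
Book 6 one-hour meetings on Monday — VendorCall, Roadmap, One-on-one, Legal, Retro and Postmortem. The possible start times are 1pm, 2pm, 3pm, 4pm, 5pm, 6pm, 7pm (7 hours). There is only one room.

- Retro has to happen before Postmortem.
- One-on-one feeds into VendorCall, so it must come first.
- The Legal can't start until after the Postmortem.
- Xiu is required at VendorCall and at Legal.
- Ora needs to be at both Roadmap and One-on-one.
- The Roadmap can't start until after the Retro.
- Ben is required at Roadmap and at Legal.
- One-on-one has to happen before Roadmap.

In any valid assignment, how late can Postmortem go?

6pm

Precedence pushes Postmortem to at least 2pm; downstream work caps Postmortem at 6pm.
Postmortem at 6pm is achievable: Postmortem=6pm, One-on-one=1pm, Retro=2pm, Legal=7pm, Roadmap=3pm, VendorCall=4pm.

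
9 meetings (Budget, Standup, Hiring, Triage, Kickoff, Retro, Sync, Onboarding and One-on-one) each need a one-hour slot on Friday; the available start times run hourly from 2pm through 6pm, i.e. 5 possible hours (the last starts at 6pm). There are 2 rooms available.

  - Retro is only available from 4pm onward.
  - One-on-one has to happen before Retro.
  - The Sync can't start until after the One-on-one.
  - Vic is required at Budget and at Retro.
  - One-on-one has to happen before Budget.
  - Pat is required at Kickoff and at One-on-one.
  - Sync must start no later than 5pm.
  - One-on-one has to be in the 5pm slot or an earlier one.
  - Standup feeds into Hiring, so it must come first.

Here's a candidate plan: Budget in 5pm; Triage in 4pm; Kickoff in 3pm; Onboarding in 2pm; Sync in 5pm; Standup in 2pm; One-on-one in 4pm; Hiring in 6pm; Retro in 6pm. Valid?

Standup feeds into Hiring, so it must come first — holds.
The Sync can't start until after the One-on-one — holds.
Sync must start no later than 5pm — holds.
Vic is required at Budget and at Retro — holds.
Pat is required at Kickoff and at One-on-one — holds.
One-on-one has to happen before Budget — holds.
There are 2 rooms available — holds.
Retro is only available from 4pm onward — holds.
One-on-one has to be in the 5pm slot or an earlier one — holds.
One-on-one has to happen before Retro — holds.

Yes, all constraints hold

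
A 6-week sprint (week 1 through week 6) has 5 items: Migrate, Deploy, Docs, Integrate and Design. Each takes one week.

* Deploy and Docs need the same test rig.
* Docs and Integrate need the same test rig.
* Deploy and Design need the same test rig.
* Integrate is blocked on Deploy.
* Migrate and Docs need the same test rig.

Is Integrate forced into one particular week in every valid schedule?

No

Integrate can be week 2 (e.g. Migrate -> week 1; Integrate -> week 2; Docs -> week 3; Deploy -> week 1; Design -> week 2) or week 3 (e.g. Design -> week 2; Integrate -> week 3; Deploy -> week 1; Docs -> week 2; Migrate -> week 1).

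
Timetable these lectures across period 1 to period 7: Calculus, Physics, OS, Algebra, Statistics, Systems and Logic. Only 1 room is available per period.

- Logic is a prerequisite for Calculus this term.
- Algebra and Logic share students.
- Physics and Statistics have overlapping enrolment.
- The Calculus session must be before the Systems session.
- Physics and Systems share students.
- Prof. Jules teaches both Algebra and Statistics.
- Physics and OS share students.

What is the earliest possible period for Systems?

period 3

Precedence pushes Systems to at least period 3.
Systems at period 3 is achievable: Physics=period 4, Logic=period 1, OS=period 5, Calculus=period 2, Algebra=period 6, Statistics=period 7, Systems=period 3.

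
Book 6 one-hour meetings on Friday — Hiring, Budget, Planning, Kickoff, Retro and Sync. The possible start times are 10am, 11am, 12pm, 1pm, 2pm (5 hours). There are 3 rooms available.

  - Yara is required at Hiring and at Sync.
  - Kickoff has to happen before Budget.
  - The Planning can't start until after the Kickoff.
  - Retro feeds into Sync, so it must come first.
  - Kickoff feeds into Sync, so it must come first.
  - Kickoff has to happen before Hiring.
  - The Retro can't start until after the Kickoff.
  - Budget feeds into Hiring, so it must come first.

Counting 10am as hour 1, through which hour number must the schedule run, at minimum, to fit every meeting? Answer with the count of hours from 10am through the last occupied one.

4

The precedence chain requires at least 3 distinct hours.
With at most 3 per hour and 6 meetings, at least 2 hours are needed.
Could 3 hours be enough, i.e. nothing placed later than 12pm? No: Retro must come after Kickoff (at 10am or later) → {11am, 12pm}; Kickoff must come before Retro (at 12pm or earlier) → {10am, 11am}; Sync must come after Kickoff (at 10am or later) → {11am, 12pm}; Hiring must come after Kickoff (at 10am or later) → {11am, 12pm}; Budget must come before Hiring (at 12pm or earlier) → {10am, 11am}; Budget must come after Kickoff (at 10am or later) → {11am}; Sync must come after Retro (at 11am or later) → {12pm}; Hiring can't share with Sync (12pm) → {11am}; Hiring must come after Budget (at 11am or later) → nothing is left.
So 3 hours is not enough.
4 works (last occupied hour: 1pm): for example Hiring=12pm, Planning=11am, Budget=11am, Sync=1pm, Retro=11am, Kickoff=10am.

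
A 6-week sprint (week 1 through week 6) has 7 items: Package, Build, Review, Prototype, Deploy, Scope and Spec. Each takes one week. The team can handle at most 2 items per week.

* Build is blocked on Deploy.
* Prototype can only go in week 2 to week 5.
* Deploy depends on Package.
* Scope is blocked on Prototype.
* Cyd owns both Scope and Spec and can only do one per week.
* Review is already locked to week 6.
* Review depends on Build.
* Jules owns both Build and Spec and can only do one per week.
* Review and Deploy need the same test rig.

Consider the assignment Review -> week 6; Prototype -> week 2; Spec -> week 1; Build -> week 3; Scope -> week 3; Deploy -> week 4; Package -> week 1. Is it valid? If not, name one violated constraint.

Jules owns both Build and Spec and can only do one per week — holds.
Review depends on Build — holds.
Review and Deploy need the same test rig — holds.
Deploy depends on Package — holds.
The team can handle at most 2 items per week — holds.
Prototype can only go in week 2 to week 5 — holds.
Scope is blocked on Prototype — holds.
Review is already locked to week 6 — holds.
Cyd owns both Scope and Spec and can only do one per week — holds.
Build is blocked on Deploy — violated.

No. Build is blocked on Deploy is not satisfied.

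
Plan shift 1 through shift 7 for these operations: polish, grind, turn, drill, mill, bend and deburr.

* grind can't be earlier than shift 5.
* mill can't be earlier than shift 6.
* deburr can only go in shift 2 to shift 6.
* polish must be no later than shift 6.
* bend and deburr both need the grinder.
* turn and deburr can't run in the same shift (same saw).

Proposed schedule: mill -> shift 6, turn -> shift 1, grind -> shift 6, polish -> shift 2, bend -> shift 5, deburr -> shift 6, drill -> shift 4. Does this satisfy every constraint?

mill can't be earlier than shift 6 — holds.
deburr can only go in shift 2 to shift 6 — holds.
bend and deburr both need the grinder — holds.
grind can't be earlier than shift 5 — holds.
turn and deburr can't run in the same shift (same saw) — holds.
polish must be no later than shift 6 — holds.

Yes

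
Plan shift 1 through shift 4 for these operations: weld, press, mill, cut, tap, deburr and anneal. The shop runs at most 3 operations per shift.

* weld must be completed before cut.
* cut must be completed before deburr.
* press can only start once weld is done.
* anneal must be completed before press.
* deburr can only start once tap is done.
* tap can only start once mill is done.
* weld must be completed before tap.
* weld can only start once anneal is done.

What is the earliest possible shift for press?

Precedence pushes press to at least shift 3.
press at shift 3 is achievable: cut -> shift 3, tap -> shift 3, press -> shift 3, mill -> shift 1, weld -> shift 2, anneal -> shift 1, deburr -> shift 4.

shift 3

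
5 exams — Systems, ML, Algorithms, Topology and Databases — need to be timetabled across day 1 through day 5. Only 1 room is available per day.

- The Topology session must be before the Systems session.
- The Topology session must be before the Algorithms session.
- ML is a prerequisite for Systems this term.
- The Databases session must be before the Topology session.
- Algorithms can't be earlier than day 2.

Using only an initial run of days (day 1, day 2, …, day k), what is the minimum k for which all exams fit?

5 days

The precedence chain requires at least 3 distinct days.
With at most 1 per day and 5 exams, at least 5 days are needed.
5 works (last occupied day: day 5): for example Topology -> day 2, Databases -> day 1, ML -> day 4, Algorithms -> day 3, Systems -> day 5.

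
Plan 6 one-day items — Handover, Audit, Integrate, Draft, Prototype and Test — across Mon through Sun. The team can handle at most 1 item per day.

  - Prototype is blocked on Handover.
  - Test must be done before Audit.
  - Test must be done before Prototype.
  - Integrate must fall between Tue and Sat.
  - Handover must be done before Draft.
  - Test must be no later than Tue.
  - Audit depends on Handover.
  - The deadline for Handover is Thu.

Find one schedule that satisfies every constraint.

Integrate=Wed, Prototype=Fri, Handover=Tue, Test=Mon, Draft=Sat, Audit=Thu

Checking: Test(Mon) before Audit(Thu); Handover(Tue) before Draft(Sat); Test(Mon) before Prototype(Fri); Handover(Tue) before Audit(Thu); Handover(Tue) before Prototype(Fri); Handover=Tue in [Mon,Thu]; Test=Mon in [Mon,Tue]; Integrate=Wed in [Tue,Sat]; max 1 per day (cap 1).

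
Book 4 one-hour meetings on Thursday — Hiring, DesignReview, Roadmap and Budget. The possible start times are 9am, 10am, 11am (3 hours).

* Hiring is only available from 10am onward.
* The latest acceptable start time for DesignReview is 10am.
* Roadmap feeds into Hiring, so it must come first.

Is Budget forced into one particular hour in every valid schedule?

No

Budget can be 9am (e.g. Hiring=10am; DesignReview=9am; Budget=9am; Roadmap=9am) or 10am (e.g. Roadmap -> 9am, DesignReview -> 9am, Budget -> 10am, Hiring -> 10am).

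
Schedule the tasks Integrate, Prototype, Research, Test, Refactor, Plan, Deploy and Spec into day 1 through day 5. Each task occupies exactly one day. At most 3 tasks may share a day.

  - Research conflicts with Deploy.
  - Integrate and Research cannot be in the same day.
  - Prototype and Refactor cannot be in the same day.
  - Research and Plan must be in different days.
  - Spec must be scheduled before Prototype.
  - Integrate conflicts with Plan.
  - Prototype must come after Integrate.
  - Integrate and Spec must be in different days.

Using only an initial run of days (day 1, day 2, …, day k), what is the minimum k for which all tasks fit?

The precedence chain requires at least 2 distinct days.
With at most 3 per day and 8 tasks, at least 3 days are needed.
3 works (last occupied day: day 3): for example Research -> day 2, Plan -> day 3, Deploy -> day 3, Integrate -> day 1, Prototype -> day 3, Test -> day 1, Spec -> day 2, Refactor -> day 1.

3 days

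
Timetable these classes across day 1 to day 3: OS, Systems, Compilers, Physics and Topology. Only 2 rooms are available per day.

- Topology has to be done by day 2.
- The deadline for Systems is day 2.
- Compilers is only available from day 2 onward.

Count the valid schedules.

27

Splitting on OS: it can be day 1 (8), day 2 (7), day 3 (12). Listing each branch's schedules as (Systems, Compilers, Physics, Topology) by day number:
OS=day 1: (1,2,3,2) (1,3,2,2) (1,3,3,2) (2,2,3,1) (2,3,1,2) (2,3,2,1) (2,3,3,1) (2,3,3,2) — 8.
OS=day 2: (1,2,3,1) (1,3,1,2) (1,3,2,1) (1,3,3,1) (1,3,3,2) (2,3,1,1) (2,3,3,1) — 7.
OS=day 3: (1,2,1,2) (1,2,2,1) (1,2,3,1) (1,2,3,2) (1,3,1,2) (1,3,2,1) (1,3,2,2) (2,2,1,1) (2,2,3,1) (2,3,1,1) (2,3,1,2) (2,3,2,1) — 12.
Summing: 8 + 7 + 12 = 27.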